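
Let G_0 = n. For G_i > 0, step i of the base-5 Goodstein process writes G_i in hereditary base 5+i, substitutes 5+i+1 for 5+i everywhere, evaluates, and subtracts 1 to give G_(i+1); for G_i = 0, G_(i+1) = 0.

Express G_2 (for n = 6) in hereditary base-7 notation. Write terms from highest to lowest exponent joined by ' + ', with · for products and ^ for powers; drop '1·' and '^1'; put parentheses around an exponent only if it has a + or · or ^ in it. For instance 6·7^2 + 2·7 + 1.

base 5: 6 = 5 + 1; at 6: 6 + 1 = 7; next = 6
base 6: 6 = 6; at 7: 7 = 7; next = 6
base 7: 6 = 6; at 8: 6 = 6; next = 5

6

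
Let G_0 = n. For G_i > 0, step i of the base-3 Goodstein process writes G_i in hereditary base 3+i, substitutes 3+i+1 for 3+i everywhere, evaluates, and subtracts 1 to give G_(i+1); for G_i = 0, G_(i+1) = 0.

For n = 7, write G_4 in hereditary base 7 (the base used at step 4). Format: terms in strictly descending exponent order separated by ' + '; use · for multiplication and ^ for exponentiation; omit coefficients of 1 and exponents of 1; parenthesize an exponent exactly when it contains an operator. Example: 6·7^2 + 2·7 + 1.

step 0: 7 = 2·3 + 1; sub 4 for 3: 2·4 + 1; = 9; G_1 = 9−1 = 8
step 1: 8 = 2·4; sub 5 for 4: 2·5; = 10; G_2 = 10−1 = 9
step 2: 9 = 5 + 4; sub 6 for 5: 6 + 4; = 10; G_3 = 10−1 = 9
step 3: 9 = 6 + 3; sub 7 for 6: 7 + 3; = 10; G_4 = 10−1 = 9

7 + 2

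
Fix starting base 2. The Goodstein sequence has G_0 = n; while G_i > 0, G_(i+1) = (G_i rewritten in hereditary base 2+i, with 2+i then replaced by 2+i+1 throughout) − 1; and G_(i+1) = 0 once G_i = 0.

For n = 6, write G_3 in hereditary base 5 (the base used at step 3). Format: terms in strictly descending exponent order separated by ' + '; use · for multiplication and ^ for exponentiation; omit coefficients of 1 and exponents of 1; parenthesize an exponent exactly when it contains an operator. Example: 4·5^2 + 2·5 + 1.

G_0=6  [base 2] 2^2 + 2  →[2↦3]→  3^3 + 3 = 30  −1 ⇒ G_1=29
G_1=29  [base 3] 3^3 + 2  →[3↦4]→  4^4 + 2 = 258  −1 ⇒ G_2=257
G_2=257  [base 4] 4^4 + 1  →[4↦5]→  5^5 + 1 = 3126  −1 ⇒ G_3=3125

5^5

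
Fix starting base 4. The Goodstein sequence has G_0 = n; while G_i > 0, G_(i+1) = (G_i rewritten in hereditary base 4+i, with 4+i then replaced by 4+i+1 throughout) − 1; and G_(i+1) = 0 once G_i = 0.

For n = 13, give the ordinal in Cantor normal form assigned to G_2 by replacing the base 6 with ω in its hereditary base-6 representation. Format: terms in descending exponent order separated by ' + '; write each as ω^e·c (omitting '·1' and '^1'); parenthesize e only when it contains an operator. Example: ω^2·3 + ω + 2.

base 4: 13 = 3·4 + 1; at 5: 3·5 + 1 = 16; next = 15
base 5: 15 = 3·5; at 6: 3·6 = 18; next = 17
base 6: 17 = 2·6 + 5; at 7: 2·7 + 5 = 19; next = 18

ω·2 + 5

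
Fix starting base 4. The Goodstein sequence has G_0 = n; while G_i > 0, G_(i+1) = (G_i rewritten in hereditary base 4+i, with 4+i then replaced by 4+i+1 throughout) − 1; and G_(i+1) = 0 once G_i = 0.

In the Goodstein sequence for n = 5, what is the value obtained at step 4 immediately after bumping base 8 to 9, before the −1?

3

step 0: 5 = 4 + 1; sub 5 for 4: 5 + 1; = 6; G_1 = 6−1 = 5
step 1: 5 = 5; sub 6 for 5: 6; = 6; G_2 = 6−1 = 5
step 2: 5 = 5; sub 7 for 6: 5; = 5; G_3 = 5−1 = 4
step 3: 4 = 4; sub 8 for 7: 4; = 4; G_4 = 4−1 = 3
step 4: 3 = 3; sub 9 for 8: 3; = 3; G_5 = 3−1 = 2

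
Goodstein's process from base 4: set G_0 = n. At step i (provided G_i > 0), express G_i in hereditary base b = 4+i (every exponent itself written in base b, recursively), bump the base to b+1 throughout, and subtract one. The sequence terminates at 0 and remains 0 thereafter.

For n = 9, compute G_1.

base 4: 9 = 2·4 + 1; at 5: 2·5 + 1 = 11; next = 10
base 5: 10 = 2·5; at 6: 2·6 = 12; next = 11

10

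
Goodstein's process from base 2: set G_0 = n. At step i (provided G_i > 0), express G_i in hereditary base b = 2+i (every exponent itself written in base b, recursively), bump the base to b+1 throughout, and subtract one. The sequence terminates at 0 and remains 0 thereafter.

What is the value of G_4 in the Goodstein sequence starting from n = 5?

5 —HB2→ 2^2 + 1 —bump→ 3^3 + 1 = 28 —(−1)→ 27
27 —HB3→ 3^3 —bump→ 4^4 = 256 —(−1)→ 255
255 —HB4→ 3·4^3 + 3·4^2 + 3·4 + 3 —bump→ 3·5^3 + 3·5^2 + 3·5 + 3 = 468 —(−1)→ 467
467 —HB5→ 3·5^3 + 3·5^2 + 3·5 + 2 —bump→ 3·6^3 + 3·6^2 + 3·6 + 2 = 776 —(−1)→ 775
775 —HB6→ 3·6^3 + 3·6^2 + 3·6 + 1 —bump→ 3·7^3 + 3·7^2 + 3·7 + 1 = 1198 —(−1)→ 1197

775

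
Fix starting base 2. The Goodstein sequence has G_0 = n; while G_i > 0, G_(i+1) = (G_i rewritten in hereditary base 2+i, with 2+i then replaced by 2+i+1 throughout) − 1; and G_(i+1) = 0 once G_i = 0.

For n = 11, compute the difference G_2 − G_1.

base 2: 11 = 2^(2 + 1) + 2 + 1; at 3: 3^(3 + 1) + 3 + 1 = 85; next = 84
base 3: 84 = 3^(3 + 1) + 3; at 4: 4^(4 + 1) + 4 = 1028; next = 1027

943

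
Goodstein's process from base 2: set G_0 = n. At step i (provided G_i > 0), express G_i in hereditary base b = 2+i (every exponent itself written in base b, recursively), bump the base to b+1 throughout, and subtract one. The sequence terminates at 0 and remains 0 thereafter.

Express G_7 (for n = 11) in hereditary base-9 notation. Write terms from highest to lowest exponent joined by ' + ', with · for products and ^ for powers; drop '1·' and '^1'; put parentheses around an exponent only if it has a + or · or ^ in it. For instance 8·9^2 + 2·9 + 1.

G_0 = 11. HB_2(11) = 2^(2 + 1) + 2 + 1. Bump = 85. G_1 = 84.
G_1 = 84. HB_3(84) = 3^(3 + 1) + 3. Bump = 1028. G_2 = 1027.
G_2 = 1027. HB_4(1027) = 4^(4 + 1) + 3. Bump = 15628. G_3 = 15627.
G_3 = 15627. HB_5(15627) = 5^(5 + 1) + 2. Bump = 279938. G_4 = 279937.
G_4 = 279937. HB_6(279937) = 6^(6 + 1) + 1. Bump = 5764802. G_5 = 5764801.
G_5 = 5764801. HB_7(5764801) = 7^(7 + 1). Bump = 134217728. G_6 = 134217727.
G_6 = 134217727. HB_8(134217727) = 7·8^8 + 7·8^7 + 7·8^6 + 7·8^5 + 7·8^4 + 7·8^3 + 7·8^2 + 7·8 + 7. Bump = 2749609303. G_7 = 2749609302.

7·9^9 + 7·9^7 + 7·9^6 + 7·9^5 + 7·9^4 + 7·9^3 + 7·9^2 + 7·9 + 6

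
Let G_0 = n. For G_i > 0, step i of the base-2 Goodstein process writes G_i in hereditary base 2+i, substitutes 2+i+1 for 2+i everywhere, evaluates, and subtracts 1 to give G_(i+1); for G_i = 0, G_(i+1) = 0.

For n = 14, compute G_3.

14 —HB2→ 2^(2 + 1) + 2^2 + 2 —bump→ 3^(3 + 1) + 3^3 + 3 = 111 —(−1)→ 110
110 —HB3→ 3^(3 + 1) + 3^3 + 2 —bump→ 4^(4 + 1) + 4^4 + 2 = 1282 —(−1)→ 1281
1281 —HB4→ 4^(4 + 1) + 4^4 + 1 —bump→ 5^(5 + 1) + 5^5 + 1 = 18751 —(−1)→ 18750

18750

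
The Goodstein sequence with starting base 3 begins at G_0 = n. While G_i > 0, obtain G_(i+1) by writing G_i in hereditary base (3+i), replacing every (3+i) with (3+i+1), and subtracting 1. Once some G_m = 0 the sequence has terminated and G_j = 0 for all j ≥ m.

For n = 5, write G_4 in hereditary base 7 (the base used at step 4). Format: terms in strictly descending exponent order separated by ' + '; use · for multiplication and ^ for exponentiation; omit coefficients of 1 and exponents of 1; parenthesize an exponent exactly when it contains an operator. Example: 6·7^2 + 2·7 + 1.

4

5 —HB3→ 3 + 2 —bump→ 4 + 2 = 6 —(−1)→ 5
5 —HB4→ 4 + 1 —bump→ 5 + 1 = 6 —(−1)→ 5
5 —HB5→ 5 —bump→ 6 = 6 —(−1)→ 5
5 —HB6→ 5 —bump→ 5 = 5 —(−1)→ 4
4 —HB7→ 4 —bump→ 4 = 4 —(−1)→ 3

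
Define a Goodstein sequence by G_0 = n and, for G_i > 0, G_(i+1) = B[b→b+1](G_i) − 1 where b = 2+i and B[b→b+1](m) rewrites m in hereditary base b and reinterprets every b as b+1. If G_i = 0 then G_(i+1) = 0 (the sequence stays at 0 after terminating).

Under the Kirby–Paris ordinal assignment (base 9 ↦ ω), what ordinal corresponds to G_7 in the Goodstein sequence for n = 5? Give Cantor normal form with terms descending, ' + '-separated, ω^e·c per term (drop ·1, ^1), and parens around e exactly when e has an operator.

ω^3·3 + ω^2·3 + ω·2 + 6

[0] 5 ≡ 2^2 + 1 (base 2). Lift 3: 28. −1: 27.
[1] 27 ≡ 3^3 (base 3). Lift 4: 256. −1: 255.
[2] 255 ≡ 3·4^3 + 3·4^2 + 3·4 + 3 (base 4). Lift 5: 468. −1: 467.
[3] 467 ≡ 3·5^3 + 3·5^2 + 3·5 + 2 (base 5). Lift 6: 776. −1: 775.
[4] 775 ≡ 3·6^3 + 3·6^2 + 3·6 + 1 (base 6). Lift 7: 1198. −1: 1197.
[5] 1197 ≡ 3·7^3 + 3·7^2 + 3·7 (base 7). Lift 8: 1752. −1: 1751.
[6] 1751 ≡ 3·8^3 + 3·8^2 + 2·8 + 7 (base 8). Lift 9: 2455. −1: 2454.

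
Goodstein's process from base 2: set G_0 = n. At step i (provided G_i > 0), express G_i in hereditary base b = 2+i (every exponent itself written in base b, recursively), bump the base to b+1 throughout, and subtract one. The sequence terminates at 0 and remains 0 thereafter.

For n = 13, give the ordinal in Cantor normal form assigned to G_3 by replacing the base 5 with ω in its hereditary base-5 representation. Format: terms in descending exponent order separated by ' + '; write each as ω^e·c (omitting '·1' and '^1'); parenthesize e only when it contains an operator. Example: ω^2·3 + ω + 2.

base 2: 13 = 2^(2 + 1) + 2^2 + 1; at 3: 3^(3 + 1) + 3^3 + 1 = 109; next = 108
base 3: 108 = 3^(3 + 1) + 3^3; at 4: 4^(4 + 1) + 4^4 = 1280; next = 1279
base 4: 1279 = 4^(4 + 1) + 3·4^3 + 3·4^2 + 3·4 + 3; at 5: 5^(5 + 1) + 3·5^3 + 3·5^2 + 3·5 + 3 = 16093; next = 16092

ω^(ω + 1) + ω^3·3 + ω^2·3 + ω·3 + 2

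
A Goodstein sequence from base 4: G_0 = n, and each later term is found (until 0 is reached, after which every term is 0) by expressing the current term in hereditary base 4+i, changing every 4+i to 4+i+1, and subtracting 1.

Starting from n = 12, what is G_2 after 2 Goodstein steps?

base 4: 12 = 3·4; at 5: 3·5 = 15; next = 14
base 5: 14 = 2·5 + 4; at 6: 2·6 + 4 = 16; next = 15

15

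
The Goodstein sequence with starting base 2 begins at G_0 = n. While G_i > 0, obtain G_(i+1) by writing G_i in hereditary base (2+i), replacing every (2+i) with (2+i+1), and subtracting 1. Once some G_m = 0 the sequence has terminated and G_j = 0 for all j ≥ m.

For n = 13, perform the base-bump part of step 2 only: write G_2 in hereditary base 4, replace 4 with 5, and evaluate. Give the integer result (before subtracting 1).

16093

base 2: 13 = 2^(2 + 1) + 2^2 + 1; at 3: 3^(3 + 1) + 3^3 + 1 = 109; next = 108
base 3: 108 = 3^(3 + 1) + 3^3; at 4: 4^(4 + 1) + 4^4 = 1280; next = 1279
base 4: 1279 = 4^(4 + 1) + 3·4^3 + 3·4^2 + 3·4 + 3; at 5: 5^(5 + 1) + 3·5^3 + 3·5^2 + 3·5 + 3 = 16093; next = 16092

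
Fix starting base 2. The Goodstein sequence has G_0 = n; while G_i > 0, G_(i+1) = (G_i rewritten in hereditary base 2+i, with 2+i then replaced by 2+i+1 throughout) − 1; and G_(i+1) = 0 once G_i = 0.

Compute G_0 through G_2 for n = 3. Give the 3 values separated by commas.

3, 3, 3

[0] 3 ≡ 2 + 1 (base 2). Lift 3: 4. −1: 3.
[1] 3 ≡ 3 (base 3). Lift 4: 4. −1: 3.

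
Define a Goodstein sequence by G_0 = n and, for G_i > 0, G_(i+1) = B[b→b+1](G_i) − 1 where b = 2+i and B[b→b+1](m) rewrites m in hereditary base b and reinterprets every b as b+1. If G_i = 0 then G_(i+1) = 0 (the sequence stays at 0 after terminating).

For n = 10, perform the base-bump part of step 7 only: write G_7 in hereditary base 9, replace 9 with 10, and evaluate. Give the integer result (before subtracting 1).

50000555552

10 —HB2→ 2^(2 + 1) + 2 —bump→ 3^(3 + 1) + 3 = 84 —(−1)→ 83
83 —HB3→ 3^(3 + 1) + 2 —bump→ 4^(4 + 1) + 2 = 1026 —(−1)→ 1025
1025 —HB4→ 4^(4 + 1) + 1 —bump→ 5^(5 + 1) + 1 = 15626 —(−1)→ 15625
15625 —HB5→ 5^(5 + 1) —bump→ 6^(6 + 1) = 279936 —(−1)→ 279935
279935 —HB6→ 5·6^6 + 5·6^5 + 5·6^4 + 5·6^3 + 5·6^2 + 5·6 + 5 —bump→ 5·7^7 + 5·7^5 + 5·7^4 + 5·7^3 + 5·7^2 + 5·7 + 5 = 4215755 —(−1)→ 4215754
4215754 —HB7→ 5·7^7 + 5·7^5 + 5·7^4 + 5·7^3 + 5·7^2 + 5·7 + 4 —bump→ 5·8^8 + 5·8^5 + 5·8^4 + 5·8^3 + 5·8^2 + 5·8 + 4 = 84073324 —(−1)→ 84073323
84073323 —HB8→ 5·8^8 + 5·8^5 + 5·8^4 + 5·8^3 + 5·8^2 + 5·8 + 3 —bump→ 5·9^9 + 5·9^5 + 5·9^4 + 5·9^3 + 5·9^2 + 5·9 + 3 = 1937434593 —(−1)→ 1937434592
1937434592 —HB9→ 5·9^9 + 5·9^5 + 5·9^4 + 5·9^3 + 5·9^2 + 5·9 + 2 —bump→ 5·10^10 + 5·10^5 + 5·10^4 + 5·10^3 + 5·10^2 + 5·10 + 2 = 50000555552 —(−1)→ 50000555551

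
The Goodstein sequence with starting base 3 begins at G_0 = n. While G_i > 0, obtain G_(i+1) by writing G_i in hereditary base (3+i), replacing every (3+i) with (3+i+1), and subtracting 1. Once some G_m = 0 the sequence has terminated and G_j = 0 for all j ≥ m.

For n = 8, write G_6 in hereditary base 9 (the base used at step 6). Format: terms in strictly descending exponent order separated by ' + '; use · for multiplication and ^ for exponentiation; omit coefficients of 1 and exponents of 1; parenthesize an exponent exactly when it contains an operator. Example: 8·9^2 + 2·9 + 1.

8 —HB3→ 2·3 + 2 —bump→ 2·4 + 2 = 10 —(−1)→ 9
9 —HB4→ 2·4 + 1 —bump→ 2·5 + 1 = 11 —(−1)→ 10
10 —HB5→ 2·5 —bump→ 2·6 = 12 —(−1)→ 11
11 —HB6→ 6 + 5 —bump→ 7 + 5 = 12 —(−1)→ 11
11 —HB7→ 7 + 4 —bump→ 8 + 4 = 12 —(−1)→ 11
11 —HB8→ 8 + 3 —bump→ 9 + 3 = 12 —(−1)→ 11

9 + 2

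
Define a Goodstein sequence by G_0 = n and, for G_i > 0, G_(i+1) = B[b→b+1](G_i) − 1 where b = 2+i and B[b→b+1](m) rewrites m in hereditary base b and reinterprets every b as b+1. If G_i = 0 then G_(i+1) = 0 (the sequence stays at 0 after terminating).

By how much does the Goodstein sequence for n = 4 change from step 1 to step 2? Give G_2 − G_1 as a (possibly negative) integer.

15

i=0: 4 = 2^2 (b=2); 2→3: 3^3 = 27; 27−1 = 26
i=1: 26 = 2·3^2 + 2·3 + 2 (b=3); 3→4: 2·4^2 + 2·4 + 2 = 42; 42−1 = 41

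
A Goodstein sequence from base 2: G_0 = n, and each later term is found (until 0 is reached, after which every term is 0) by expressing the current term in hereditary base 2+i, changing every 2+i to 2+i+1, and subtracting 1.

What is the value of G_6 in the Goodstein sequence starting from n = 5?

1751

5 —HB2→ 2^2 + 1 —bump→ 3^3 + 1 = 28 —(−1)→ 27
27 —HB3→ 3^3 —bump→ 4^4 = 256 —(−1)→ 255
255 —HB4→ 3·4^3 + 3·4^2 + 3·4 + 3 —bump→ 3·5^3 + 3·5^2 + 3·5 + 3 = 468 —(−1)→ 467
467 —HB5→ 3·5^3 + 3·5^2 + 3·5 + 2 —bump→ 3·6^3 + 3·6^2 + 3·6 + 2 = 776 —(−1)→ 775
775 —HB6→ 3·6^3 + 3·6^2 + 3·6 + 1 —bump→ 3·7^3 + 3·7^2 + 3·7 + 1 = 1198 —(−1)→ 1197
1197 —HB7→ 3·7^3 + 3·7^2 + 3·7 —bump→ 3·8^3 + 3·8^2 + 3·8 = 1752 —(−1)→ 1751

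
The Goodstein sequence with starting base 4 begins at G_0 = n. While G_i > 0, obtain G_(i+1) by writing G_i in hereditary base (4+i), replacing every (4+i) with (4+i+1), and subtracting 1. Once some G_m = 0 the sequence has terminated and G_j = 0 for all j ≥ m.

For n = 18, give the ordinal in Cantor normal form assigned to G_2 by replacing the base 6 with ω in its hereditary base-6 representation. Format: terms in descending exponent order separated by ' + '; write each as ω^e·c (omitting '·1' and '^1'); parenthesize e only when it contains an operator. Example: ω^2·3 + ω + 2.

ω^2

step 0: 18 = 4^2 + 2; sub 5 for 4: 5^2 + 2; = 27; G_1 = 27−1 = 26
step 1: 26 = 5^2 + 1; sub 6 for 5: 6^2 + 1; = 37; G_2 = 37−1 = 36
step 2: 36 = 6^2; sub 7 for 6: 7^2; = 49; G_3 = 49−1 = 48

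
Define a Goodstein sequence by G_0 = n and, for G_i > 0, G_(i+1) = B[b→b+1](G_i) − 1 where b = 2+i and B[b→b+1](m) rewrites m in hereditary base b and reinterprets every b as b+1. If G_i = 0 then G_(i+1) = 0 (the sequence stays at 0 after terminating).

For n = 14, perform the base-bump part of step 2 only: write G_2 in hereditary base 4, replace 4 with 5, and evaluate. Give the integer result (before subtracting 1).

18751

base 2: 14 = 2^(2 + 1) + 2^2 + 2; at 3: 3^(3 + 1) + 3^3 + 3 = 111; next = 110
base 3: 110 = 3^(3 + 1) + 3^3 + 2; at 4: 4^(4 + 1) + 4^4 + 2 = 1282; next = 1281
base 4: 1281 = 4^(4 + 1) + 4^4 + 1; at 5: 5^(5 + 1) + 5^5 + 1 = 18751; next = 18750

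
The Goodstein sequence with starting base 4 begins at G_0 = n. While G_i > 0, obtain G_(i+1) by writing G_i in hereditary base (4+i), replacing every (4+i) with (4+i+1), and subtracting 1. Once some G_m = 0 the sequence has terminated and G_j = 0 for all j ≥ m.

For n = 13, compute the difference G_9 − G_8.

base 4: 13 = 3·4 + 1; at 5: 3·5 + 1 = 16; next = 15
base 5: 15 = 3·5; at 6: 3·6 = 18; next = 17
base 6: 17 = 2·6 + 5; at 7: 2·7 + 5 = 19; next = 18
base 7: 18 = 2·7 + 4; at 8: 2·8 + 4 = 20; next = 19
base 8: 19 = 2·8 + 3; at 9: 2·9 + 3 = 21; next = 20
base 9: 20 = 2·9 + 2; at 10: 2·10 + 2 = 22; next = 21
base 10: 21 = 2·10 + 1; at 11: 2·11 + 1 = 23; next = 22
base 11: 22 = 2·11; at 12: 2·12 = 24; next = 23
base 12: 23 = 12 + 11; at 13: 13 + 11 = 24; next = 23

0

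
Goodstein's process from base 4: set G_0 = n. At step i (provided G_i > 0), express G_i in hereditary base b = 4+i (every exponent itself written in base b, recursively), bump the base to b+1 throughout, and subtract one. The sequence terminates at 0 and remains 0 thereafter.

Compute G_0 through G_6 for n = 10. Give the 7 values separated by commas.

10 —HB4→ 2·4 + 2 —bump→ 2·5 + 2 = 12 —(−1)→ 11
11 —HB5→ 2·5 + 1 —bump→ 2·6 + 1 = 13 —(−1)→ 12
12 —HB6→ 2·6 —bump→ 2·7 = 14 —(−1)→ 13
13 —HB7→ 7 + 6 —bump→ 8 + 6 = 14 —(−1)→ 13
13 —HB8→ 8 + 5 —bump→ 9 + 5 = 14 —(−1)→ 13
13 —HB9→ 9 + 4 —bump→ 10 + 4 = 14 —(−1)→ 13

10, 11, 12, 13, 13, 13, 13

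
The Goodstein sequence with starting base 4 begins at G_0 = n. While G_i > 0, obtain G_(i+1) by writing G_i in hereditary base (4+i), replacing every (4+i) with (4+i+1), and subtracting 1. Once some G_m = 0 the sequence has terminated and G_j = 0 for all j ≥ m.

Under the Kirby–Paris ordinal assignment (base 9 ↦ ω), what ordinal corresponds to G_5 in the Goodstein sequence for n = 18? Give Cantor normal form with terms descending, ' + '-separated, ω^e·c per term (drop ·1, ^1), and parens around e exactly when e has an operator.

G_0=18  [base 4] 4^2 + 2  →[4↦5]→  5^2 + 2 = 27  −1 ⇒ G_1=26
G_1=26  [base 5] 5^2 + 1  →[5↦6]→  6^2 + 1 = 37  −1 ⇒ G_2=36
G_2=36  [base 6] 6^2  →[6↦7]→  7^2 = 49  −1 ⇒ G_3=48
G_3=48  [base 7] 6·7 + 6  →[7↦8]→  6·8 + 6 = 54  −1 ⇒ G_4=53
G_4=53  [base 8] 6·8 + 5  →[8↦9]→  6·9 + 5 = 59  −1 ⇒ G_5=58
G_5=58  [base 9] 6·9 + 4  →[9↦10]→  6·10 + 4 = 64  −1 ⇒ G_6=63

ω·6 + 4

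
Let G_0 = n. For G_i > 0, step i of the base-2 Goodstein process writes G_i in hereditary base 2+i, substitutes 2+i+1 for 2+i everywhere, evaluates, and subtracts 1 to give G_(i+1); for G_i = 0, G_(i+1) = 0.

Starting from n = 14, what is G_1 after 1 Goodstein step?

G_0 = 14. HB_2(14) = 2^(2 + 1) + 2^2 + 2. Bump = 111. G_1 = 110.
G_1 = 110. HB_3(110) = 3^(3 + 1) + 3^3 + 2. Bump = 1282. G_2 = 1281.

110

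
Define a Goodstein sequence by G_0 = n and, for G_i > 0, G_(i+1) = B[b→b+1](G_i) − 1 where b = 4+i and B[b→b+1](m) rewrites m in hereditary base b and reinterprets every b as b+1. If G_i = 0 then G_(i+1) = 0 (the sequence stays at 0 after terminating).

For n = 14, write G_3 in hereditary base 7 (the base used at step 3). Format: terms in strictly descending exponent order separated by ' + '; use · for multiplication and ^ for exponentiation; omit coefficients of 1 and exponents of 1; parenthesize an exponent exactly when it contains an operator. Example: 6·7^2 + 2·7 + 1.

G_0 = 14. HB_4(14) = 3·4 + 2. Bump = 17. G_1 = 16.
G_1 = 16. HB_5(16) = 3·5 + 1. Bump = 19. G_2 = 18.
G_2 = 18. HB_6(18) = 3·6. Bump = 21. G_3 = 20.

2·7 + 6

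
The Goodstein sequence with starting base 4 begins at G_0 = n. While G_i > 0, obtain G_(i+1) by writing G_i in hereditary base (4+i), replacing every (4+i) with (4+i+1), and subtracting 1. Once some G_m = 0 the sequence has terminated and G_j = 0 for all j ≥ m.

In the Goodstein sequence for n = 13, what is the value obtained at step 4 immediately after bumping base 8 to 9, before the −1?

21

i=0: 13 = 3·4 + 1 (b=4); 4→5: 3·5 + 1 = 16; 16−1 = 15
i=1: 15 = 3·5 (b=5); 5→6: 3·6 = 18; 18−1 = 17
i=2: 17 = 2·6 + 5 (b=6); 6→7: 2·7 + 5 = 19; 19−1 = 18
i=3: 18 = 2·7 + 4 (b=7); 7→8: 2·8 + 4 = 20; 20−1 = 19
i=4: 19 = 2·8 + 3 (b=8); 8→9: 2·9 + 3 = 21; 21−1 = 20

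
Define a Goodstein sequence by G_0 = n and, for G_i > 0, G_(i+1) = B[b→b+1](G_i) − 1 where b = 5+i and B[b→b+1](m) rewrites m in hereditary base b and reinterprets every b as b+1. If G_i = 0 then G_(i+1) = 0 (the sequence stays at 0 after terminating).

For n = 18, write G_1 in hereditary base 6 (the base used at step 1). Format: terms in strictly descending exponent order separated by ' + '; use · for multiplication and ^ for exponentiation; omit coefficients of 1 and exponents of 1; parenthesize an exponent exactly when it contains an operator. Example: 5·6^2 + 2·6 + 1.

3·6 + 2

G_0=18  [base 5] 3·5 + 3  →[5↦6]→  3·6 + 3 = 21  −1 ⇒ G_1=20
G_1=20  [base 6] 3·6 + 2  →[6↦7]→  3·7 + 2 = 23  −1 ⇒ G_2=22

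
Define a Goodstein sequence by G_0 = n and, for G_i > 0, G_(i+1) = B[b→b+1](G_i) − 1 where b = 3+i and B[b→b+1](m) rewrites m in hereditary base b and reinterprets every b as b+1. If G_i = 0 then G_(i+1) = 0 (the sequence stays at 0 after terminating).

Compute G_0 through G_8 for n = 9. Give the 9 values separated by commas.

9, 15, 17, 19, 21, 23, 24, 25, 26

G_0=9  [base 3] 3^2  →[3↦4]→  4^2 = 16  −1 ⇒ G_1=15
G_1=15  [base 4] 3·4 + 3  →[4↦5]→  3·5 + 3 = 18  −1 ⇒ G_2=17
G_2=17  [base 5] 3·5 + 2  →[5↦6]→  3·6 + 2 = 20  −1 ⇒ G_3=19
G_3=19  [base 6] 3·6 + 1  →[6↦7]→  3·7 + 1 = 22  −1 ⇒ G_4=21
G_4=21  [base 7] 3·7  →[7↦8]→  3·8 = 24  −1 ⇒ G_5=23
G_5=23  [base 8] 2·8 + 7  →[8↦9]→  2·9 + 7 = 25  −1 ⇒ G_6=24
G_6=24  [base 9] 2·9 + 6  →[9↦10]→  2·10 + 6 = 26  −1 ⇒ G_7=25
G_7=25  [base 10] 2·10 + 5  →[10↦11]→  2·11 + 5 = 27  −1 ⇒ G_8=26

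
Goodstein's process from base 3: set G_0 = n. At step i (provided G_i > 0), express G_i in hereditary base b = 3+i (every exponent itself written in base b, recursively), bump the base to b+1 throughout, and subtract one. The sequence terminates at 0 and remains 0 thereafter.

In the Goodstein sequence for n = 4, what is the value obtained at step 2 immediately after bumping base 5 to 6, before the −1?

4

G_0=4  [base 3] 3 + 1  →[3↦4]→  4 + 1 = 5  −1 ⇒ G_1=4
G_1=4  [base 4] 4  →[4↦5]→  5 = 5  −1 ⇒ G_2=4
G_2=4  [base 5] 4  →[5↦6]→  4 = 4  −1 ⇒ G_3=3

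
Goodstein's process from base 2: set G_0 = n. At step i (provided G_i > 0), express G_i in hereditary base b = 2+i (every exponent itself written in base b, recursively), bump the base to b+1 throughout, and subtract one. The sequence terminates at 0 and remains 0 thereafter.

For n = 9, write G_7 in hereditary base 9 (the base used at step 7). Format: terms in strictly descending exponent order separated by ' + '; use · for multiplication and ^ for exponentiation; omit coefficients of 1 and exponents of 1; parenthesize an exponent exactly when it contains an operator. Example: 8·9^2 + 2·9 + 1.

(0) 9|_2 = 2^(2 + 1) + 1 ↦ 3^(3 + 1) + 1|_3 = 82 ⇒ 81
(1) 81|_3 = 3^(3 + 1) ↦ 4^(4 + 1)|_4 = 1024 ⇒ 1023
(2) 1023|_4 = 3·4^4 + 3·4^3 + 3·4^2 + 3·4 + 3 ↦ 3·5^5 + 3·5^3 + 3·5^2 + 3·5 + 3|_5 = 9843 ⇒ 9842
(3) 9842|_5 = 3·5^5 + 3·5^3 + 3·5^2 + 3·5 + 2 ↦ 3·6^6 + 3·6^3 + 3·6^2 + 3·6 + 2|_6 = 140744 ⇒ 140743
(4) 140743|_6 = 3·6^6 + 3·6^3 + 3·6^2 + 3·6 + 1 ↦ 3·7^7 + 3·7^3 + 3·7^2 + 3·7 + 1|_7 = 2471827 ⇒ 2471826
(5) 2471826|_7 = 3·7^7 + 3·7^3 + 3·7^2 + 3·7 ↦ 3·8^8 + 3·8^3 + 3·8^2 + 3·8|_8 = 50333400 ⇒ 50333399
(6) 50333399|_8 = 3·8^8 + 3·8^3 + 3·8^2 + 2·8 + 7 ↦ 3·9^9 + 3·9^3 + 3·9^2 + 2·9 + 7|_9 = 1162263922 ⇒ 1162263921
(7) 1162263921|_9 = 3·9^9 + 3·9^3 + 3·9^2 + 2·9 + 6 ↦ 3·10^10 + 3·10^3 + 3·10^2 + 2·10 + 6|_10 = 30000003326 ⇒ 30000003325

3·9^9 + 3·9^3 + 3·9^2 + 2·9 + 6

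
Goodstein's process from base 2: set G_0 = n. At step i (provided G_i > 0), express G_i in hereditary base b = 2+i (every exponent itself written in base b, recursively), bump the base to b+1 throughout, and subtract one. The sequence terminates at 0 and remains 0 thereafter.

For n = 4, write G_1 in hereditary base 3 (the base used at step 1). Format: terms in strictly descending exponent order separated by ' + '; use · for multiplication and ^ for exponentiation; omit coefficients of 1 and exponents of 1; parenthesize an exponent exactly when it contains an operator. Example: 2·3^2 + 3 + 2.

2·3^2 + 2·3 + 2

4 —HB2→ 2^2 —bump→ 3^3 = 27 —(−1)→ 26
26 —HB3→ 2·3^2 + 2·3 + 2 —bump→ 2·4^2 + 2·4 + 2 = 42 —(−1)→ 41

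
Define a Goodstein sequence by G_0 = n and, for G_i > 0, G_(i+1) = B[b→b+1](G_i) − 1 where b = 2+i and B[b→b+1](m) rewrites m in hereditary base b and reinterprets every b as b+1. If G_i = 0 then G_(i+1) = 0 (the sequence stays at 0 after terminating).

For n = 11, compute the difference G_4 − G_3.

(0) 11|_2 = 2^(2 + 1) + 2 + 1 ↦ 3^(3 + 1) + 3 + 1|_3 = 85 ⇒ 84
(1) 84|_3 = 3^(3 + 1) + 3 ↦ 4^(4 + 1) + 4|_4 = 1028 ⇒ 1027
(2) 1027|_4 = 4^(4 + 1) + 3 ↦ 5^(5 + 1) + 3|_5 = 15628 ⇒ 15627
(3) 15627|_5 = 5^(5 + 1) + 2 ↦ 6^(6 + 1) + 2|_6 = 279938 ⇒ 279937

264310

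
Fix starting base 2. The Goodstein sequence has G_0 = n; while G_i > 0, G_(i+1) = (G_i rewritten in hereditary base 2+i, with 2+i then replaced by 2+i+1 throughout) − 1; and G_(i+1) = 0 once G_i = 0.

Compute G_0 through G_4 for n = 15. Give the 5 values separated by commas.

G_0=15  [base 2] 2^(2 + 1) + 2^2 + 2 + 1  →[2↦3]→  3^(3 + 1) + 3^3 + 3 + 1 = 112  −1 ⇒ G_1=111
G_1=111  [base 3] 3^(3 + 1) + 3^3 + 3  →[3↦4]→  4^(4 + 1) + 4^4 + 4 = 1284  −1 ⇒ G_2=1283
G_2=1283  [base 4] 4^(4 + 1) + 4^4 + 3  →[4↦5]→  5^(5 + 1) + 5^5 + 3 = 18753  −1 ⇒ G_3=18752
G_3=18752  [base 5] 5^(5 + 1) + 5^5 + 2  →[5↦6]→  6^(6 + 1) + 6^6 + 2 = 326594  −1 ⇒ G_4=326593

15, 111, 1283, 18752, 326593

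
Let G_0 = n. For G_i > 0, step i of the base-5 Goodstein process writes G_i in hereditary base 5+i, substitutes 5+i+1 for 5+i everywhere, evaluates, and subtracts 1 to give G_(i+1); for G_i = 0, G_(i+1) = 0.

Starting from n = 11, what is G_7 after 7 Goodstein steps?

11 —HB5→ 2·5 + 1 —bump→ 2·6 + 1 = 13 —(−1)→ 12
12 —HB6→ 2·6 —bump→ 2·7 = 14 —(−1)→ 13
13 —HB7→ 7 + 6 —bump→ 8 + 6 = 14 —(−1)→ 13
13 —HB8→ 8 + 5 —bump→ 9 + 5 = 14 —(−1)→ 13
13 —HB9→ 9 + 4 —bump→ 10 + 4 = 14 —(−1)→ 13
13 —HB10→ 10 + 3 —bump→ 11 + 3 = 14 —(−1)→ 13
13 —HB11→ 11 + 2 —bump→ 12 + 2 = 14 —(−1)→ 13
13 —HB12→ 12 + 1 —bump→ 13 + 1 = 14 —(−1)→ 13

13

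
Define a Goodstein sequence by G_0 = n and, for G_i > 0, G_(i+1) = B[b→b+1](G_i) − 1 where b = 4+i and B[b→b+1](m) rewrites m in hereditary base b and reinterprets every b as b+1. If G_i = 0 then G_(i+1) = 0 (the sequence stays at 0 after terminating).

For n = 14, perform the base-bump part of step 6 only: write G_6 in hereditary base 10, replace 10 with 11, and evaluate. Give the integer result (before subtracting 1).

i=0: 14 = 3·4 + 2 (b=4); 4→5: 3·5 + 2 = 17; 17−1 = 16
i=1: 16 = 3·5 + 1 (b=5); 5→6: 3·6 + 1 = 19; 19−1 = 18
i=2: 18 = 3·6 (b=6); 6→7: 3·7 = 21; 21−1 = 20
i=3: 20 = 2·7 + 6 (b=7); 7→8: 2·8 + 6 = 22; 22−1 = 21
i=4: 21 = 2·8 + 5 (b=8); 8→9: 2·9 + 5 = 23; 23−1 = 22
i=5: 22 = 2·9 + 4 (b=9); 9→10: 2·10 + 4 = 24; 24−1 = 23

25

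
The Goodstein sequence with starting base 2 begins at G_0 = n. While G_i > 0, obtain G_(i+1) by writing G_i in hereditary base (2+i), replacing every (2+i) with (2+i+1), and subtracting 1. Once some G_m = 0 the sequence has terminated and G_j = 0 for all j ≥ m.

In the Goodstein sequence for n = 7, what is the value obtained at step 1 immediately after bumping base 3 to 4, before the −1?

base 2: 7 = 2^2 + 2 + 1; at 3: 3^3 + 3 + 1 = 31; next = 30
base 3: 30 = 3^3 + 3; at 4: 4^4 + 4 = 260; next = 259

260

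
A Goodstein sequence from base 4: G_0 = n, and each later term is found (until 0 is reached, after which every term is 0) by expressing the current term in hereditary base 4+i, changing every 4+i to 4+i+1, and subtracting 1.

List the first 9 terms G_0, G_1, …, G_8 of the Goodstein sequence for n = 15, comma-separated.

15, 17, 19, 21, 23, 24, 25, 26, 27

G_0=15  [base 4] 3·4 + 3  →[4↦5]→  3·5 + 3 = 18  −1 ⇒ G_1=17
G_1=17  [base 5] 3·5 + 2  →[5↦6]→  3·6 + 2 = 20  −1 ⇒ G_2=19
G_2=19  [base 6] 3·6 + 1  →[6↦7]→  3·7 + 1 = 22  −1 ⇒ G_3=21
G_3=21  [base 7] 3·7  →[7↦8]→  3·8 = 24  −1 ⇒ G_4=23
G_4=23  [base 8] 2·8 + 7  →[8↦9]→  2·9 + 7 = 25  −1 ⇒ G_5=24
G_5=24  [base 9] 2·9 + 6  →[9↦10]→  2·10 + 6 = 26  −1 ⇒ G_6=25
G_6=25  [base 10] 2·10 + 5  →[10↦11]→  2·11 + 5 = 27  −1 ⇒ G_7=26
G_7=26  [base 11] 2·11 + 4  →[11↦12]→  2·12 + 4 = 28  −1 ⇒ G_8=27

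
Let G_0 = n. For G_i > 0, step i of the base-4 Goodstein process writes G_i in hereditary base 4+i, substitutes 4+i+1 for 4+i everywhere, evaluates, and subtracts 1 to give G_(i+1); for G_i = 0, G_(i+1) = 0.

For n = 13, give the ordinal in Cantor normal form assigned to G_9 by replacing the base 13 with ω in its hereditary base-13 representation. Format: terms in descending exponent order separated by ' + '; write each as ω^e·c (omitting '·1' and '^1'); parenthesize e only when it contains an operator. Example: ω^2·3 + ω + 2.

[0] 13 ≡ 3·4 + 1 (base 4). Lift 5: 16. −1: 15.
[1] 15 ≡ 3·5 (base 5). Lift 6: 18. −1: 17.
[2] 17 ≡ 2·6 + 5 (base 6). Lift 7: 19. −1: 18.
[3] 18 ≡ 2·7 + 4 (base 7). Lift 8: 20. −1: 19.
[4] 19 ≡ 2·8 + 3 (base 8). Lift 9: 21. −1: 20.
[5] 20 ≡ 2·9 + 2 (base 9). Lift 10: 22. −1: 21.
[6] 21 ≡ 2·10 + 1 (base 10). Lift 11: 23. −1: 22.
[7] 22 ≡ 2·11 (base 11). Lift 12: 24. −1: 23.
[8] 23 ≡ 12 + 11 (base 12). Lift 13: 24. −1: 23.

ω + 10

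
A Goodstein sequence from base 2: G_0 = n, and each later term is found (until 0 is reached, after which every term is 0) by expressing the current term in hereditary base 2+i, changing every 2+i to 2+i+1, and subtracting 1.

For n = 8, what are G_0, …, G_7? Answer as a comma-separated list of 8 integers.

base 2: 8 = 2^(2 + 1); at 3: 3^(3 + 1) = 81; next = 80
base 3: 80 = 2·3^3 + 2·3^2 + 2·3 + 2; at 4: 2·4^4 + 2·4^2 + 2·4 + 2 = 554; next = 553
base 4: 553 = 2·4^4 + 2·4^2 + 2·4 + 1; at 5: 2·5^5 + 2·5^2 + 2·5 + 1 = 6311; next = 6310
base 5: 6310 = 2·5^5 + 2·5^2 + 2·5; at 6: 2·6^6 + 2·6^2 + 2·6 = 93396; next = 93395
base 6: 93395 = 2·6^6 + 2·6^2 + 6 + 5; at 7: 2·7^7 + 2·7^2 + 7 + 5 = 1647196; next = 1647195
base 7: 1647195 = 2·7^7 + 2·7^2 + 7 + 4; at 8: 2·8^8 + 2·8^2 + 8 + 4 = 33554572; next = 33554571
base 8: 33554571 = 2·8^8 + 2·8^2 + 8 + 3; at 9: 2·9^9 + 2·9^2 + 9 + 3 = 774841152; next = 774841151

8, 80, 553, 6310, 93395, 1647195, 33554571, 774841151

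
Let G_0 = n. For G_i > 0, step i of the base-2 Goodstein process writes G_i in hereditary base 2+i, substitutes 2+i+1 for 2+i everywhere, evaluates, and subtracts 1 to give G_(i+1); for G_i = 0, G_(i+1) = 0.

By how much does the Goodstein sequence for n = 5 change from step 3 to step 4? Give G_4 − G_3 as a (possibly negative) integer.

308

5 —HB2→ 2^2 + 1 —bump→ 3^3 + 1 = 28 —(−1)→ 27
27 —HB3→ 3^3 —bump→ 4^4 = 256 —(−1)→ 255
255 —HB4→ 3·4^3 + 3·4^2 + 3·4 + 3 —bump→ 3·5^3 + 3·5^2 + 3·5 + 3 = 468 —(−1)→ 467
467 —HB5→ 3·5^3 + 3·5^2 + 3·5 + 2 —bump→ 3·6^3 + 3·6^2 + 3·6 + 2 = 776 —(−1)→ 775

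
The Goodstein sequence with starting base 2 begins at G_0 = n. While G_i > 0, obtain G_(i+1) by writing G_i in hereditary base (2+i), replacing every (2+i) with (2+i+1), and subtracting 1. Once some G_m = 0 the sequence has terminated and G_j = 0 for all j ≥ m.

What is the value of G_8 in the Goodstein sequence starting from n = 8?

step 0: 8 = 2^(2 + 1); sub 3 for 2: 3^(3 + 1); = 81; G_1 = 81−1 = 80
step 1: 80 = 2·3^3 + 2·3^2 + 2·3 + 2; sub 4 for 3: 2·4^4 + 2·4^2 + 2·4 + 2; = 554; G_2 = 554−1 = 553
step 2: 553 = 2·4^4 + 2·4^2 + 2·4 + 1; sub 5 for 4: 2·5^5 + 2·5^2 + 2·5 + 1; = 6311; G_3 = 6311−1 = 6310
step 3: 6310 = 2·5^5 + 2·5^2 + 2·5; sub 6 for 5: 2·6^6 + 2·6^2 + 2·6; = 93396; G_4 = 93396−1 = 93395
step 4: 93395 = 2·6^6 + 2·6^2 + 6 + 5; sub 7 for 6: 2·7^7 + 2·7^2 + 7 + 5; = 1647196; G_5 = 1647196−1 = 1647195
step 5: 1647195 = 2·7^7 + 2·7^2 + 7 + 4; sub 8 for 7: 2·8^8 + 2·8^2 + 8 + 4; = 33554572; G_6 = 33554572−1 = 33554571
step 6: 33554571 = 2·8^8 + 2·8^2 + 8 + 3; sub 9 for 8: 2·9^9 + 2·9^2 + 9 + 3; = 774841152; G_7 = 774841152−1 = 774841151
step 7: 774841151 = 2·9^9 + 2·9^2 + 9 + 2; sub 10 for 9: 2·10^10 + 2·10^2 + 10 + 2; = 20000000212; G_8 = 20000000212−1 = 20000000211
step 8: 20000000211 = 2·10^10 + 2·10^2 + 10 + 1; sub 11 for 10: 2·11^11 + 2·11^2 + 11 + 1; = 570623341476; G_9 = 570623341476−1 = 570623341475

20000000211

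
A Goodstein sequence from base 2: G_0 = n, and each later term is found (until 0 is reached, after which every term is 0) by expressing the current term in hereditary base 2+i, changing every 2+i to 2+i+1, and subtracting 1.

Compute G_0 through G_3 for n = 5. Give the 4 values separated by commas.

5, 27, 255, 467

G_0=5  [base 2] 2^2 + 1  →[2↦3]→  3^3 + 1 = 28  −1 ⇒ G_1=27
G_1=27  [base 3] 3^3  →[3↦4]→  4^4 = 256  −1 ⇒ G_2=255
G_2=255  [base 4] 3·4^3 + 3·4^2 + 3·4 + 3  →[4↦5]→  3·5^3 + 3·5^2 + 3·5 + 3 = 468  −1 ⇒ G_3=467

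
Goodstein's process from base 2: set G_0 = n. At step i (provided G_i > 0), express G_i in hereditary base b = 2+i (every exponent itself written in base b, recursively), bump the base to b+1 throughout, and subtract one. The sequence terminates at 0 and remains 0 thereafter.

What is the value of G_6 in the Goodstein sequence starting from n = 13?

134219479

step 0: 13 = 2^(2 + 1) + 2^2 + 1; sub 3 for 2: 3^(3 + 1) + 3^3 + 1; = 109; G_1 = 109−1 = 108
step 1: 108 = 3^(3 + 1) + 3^3; sub 4 for 3: 4^(4 + 1) + 4^4; = 1280; G_2 = 1280−1 = 1279
step 2: 1279 = 4^(4 + 1) + 3·4^3 + 3·4^2 + 3·4 + 3; sub 5 for 4: 5^(5 + 1) + 3·5^3 + 3·5^2 + 3·5 + 3; = 16093; G_3 = 16093−1 = 16092
step 3: 16092 = 5^(5 + 1) + 3·5^3 + 3·5^2 + 3·5 + 2; sub 6 for 5: 6^(6 + 1) + 3·6^3 + 3·6^2 + 3·6 + 2; = 280712; G_4 = 280712−1 = 280711
step 4: 280711 = 6^(6 + 1) + 3·6^3 + 3·6^2 + 3·6 + 1; sub 7 for 6: 7^(7 + 1) + 3·7^3 + 3·7^2 + 3·7 + 1; = 5765999; G_5 = 5765999−1 = 5765998
step 5: 5765998 = 7^(7 + 1) + 3·7^3 + 3·7^2 + 3·7; sub 8 for 7: 8^(8 + 1) + 3·8^3 + 3·8^2 + 3·8; = 134219480; G_6 = 134219480−1 = 134219479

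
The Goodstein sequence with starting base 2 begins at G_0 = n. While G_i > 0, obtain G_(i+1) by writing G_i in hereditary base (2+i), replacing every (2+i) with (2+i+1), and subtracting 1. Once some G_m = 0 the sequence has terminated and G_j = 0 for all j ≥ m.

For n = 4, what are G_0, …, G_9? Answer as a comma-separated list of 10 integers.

4, 26, 41, 60, 83, 109, 139, 173, 211, 253

G_0 = 4. HB_2(4) = 2^2. Bump = 27. G_1 = 26.
G_1 = 26. HB_3(26) = 2·3^2 + 2·3 + 2. Bump = 42. G_2 = 41.
G_2 = 41. HB_4(41) = 2·4^2 + 2·4 + 1. Bump = 61. G_3 = 60.
G_3 = 60. HB_5(60) = 2·5^2 + 2·5. Bump = 84. G_4 = 83.
G_4 = 83. HB_6(83) = 2·6^2 + 6 + 5. Bump = 110. G_5 = 109.
G_5 = 109. HB_7(109) = 2·7^2 + 7 + 4. Bump = 140. G_6 = 139.
G_6 = 139. HB_8(139) = 2·8^2 + 8 + 3. Bump = 174. G_7 = 173.
G_7 = 173. HB_9(173) = 2·9^2 + 9 + 2. Bump = 212. G_8 = 211.
G_8 = 211. HB_10(211) = 2·10^2 + 10 + 1. Bump = 254. G_9 = 253.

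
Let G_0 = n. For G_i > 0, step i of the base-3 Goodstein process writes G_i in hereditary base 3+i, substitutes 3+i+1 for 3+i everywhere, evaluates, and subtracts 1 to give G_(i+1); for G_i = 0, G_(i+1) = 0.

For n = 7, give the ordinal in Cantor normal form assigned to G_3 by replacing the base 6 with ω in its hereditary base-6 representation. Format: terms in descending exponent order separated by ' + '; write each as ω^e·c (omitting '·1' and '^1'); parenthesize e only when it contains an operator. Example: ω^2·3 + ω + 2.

ω + 3

(0) 7|_3 = 2·3 + 1 ↦ 2·4 + 1|_4 = 9 ⇒ 8
(1) 8|_4 = 2·4 ↦ 2·5|_5 = 10 ⇒ 9
(2) 9|_5 = 5 + 4 ↦ 6 + 4|_6 = 10 ⇒ 9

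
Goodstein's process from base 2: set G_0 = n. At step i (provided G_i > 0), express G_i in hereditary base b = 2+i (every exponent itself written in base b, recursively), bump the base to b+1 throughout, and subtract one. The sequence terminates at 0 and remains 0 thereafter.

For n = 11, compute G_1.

84

11 —HB2→ 2^(2 + 1) + 2 + 1 —bump→ 3^(3 + 1) + 3 + 1 = 85 —(−1)→ 84
84 —HB3→ 3^(3 + 1) + 3 —bump→ 4^(4 + 1) + 4 = 1028 —(−1)→ 1027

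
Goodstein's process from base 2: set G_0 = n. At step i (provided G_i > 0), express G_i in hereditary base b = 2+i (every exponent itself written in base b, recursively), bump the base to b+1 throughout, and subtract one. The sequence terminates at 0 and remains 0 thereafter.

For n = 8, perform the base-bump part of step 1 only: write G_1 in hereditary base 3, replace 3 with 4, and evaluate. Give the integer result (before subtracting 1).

G_0 = 8. HB_2(8) = 2^(2 + 1). Bump = 81. G_1 = 80.
G_1 = 80. HB_3(80) = 2·3^3 + 2·3^2 + 2·3 + 2. Bump = 554. G_2 = 553.

554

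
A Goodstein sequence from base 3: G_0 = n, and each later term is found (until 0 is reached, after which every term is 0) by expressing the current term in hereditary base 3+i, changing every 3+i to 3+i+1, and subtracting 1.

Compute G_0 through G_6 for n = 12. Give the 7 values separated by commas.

i=0: 12 = 3^2 + 3 (b=3); 3→4: 4^2 + 4 = 20; 20−1 = 19
i=1: 19 = 4^2 + 3 (b=4); 4→5: 5^2 + 3 = 28; 28−1 = 27
i=2: 27 = 5^2 + 2 (b=5); 5→6: 6^2 + 2 = 38; 38−1 = 37
i=3: 37 = 6^2 + 1 (b=6); 6→7: 7^2 + 1 = 50; 50−1 = 49
i=4: 49 = 7^2 (b=7); 7→8: 8^2 = 64; 64−1 = 63
i=5: 63 = 7·8 + 7 (b=8); 8→9: 7·9 + 7 = 70; 70−1 = 69

12, 19, 27, 37, 49, 63, 69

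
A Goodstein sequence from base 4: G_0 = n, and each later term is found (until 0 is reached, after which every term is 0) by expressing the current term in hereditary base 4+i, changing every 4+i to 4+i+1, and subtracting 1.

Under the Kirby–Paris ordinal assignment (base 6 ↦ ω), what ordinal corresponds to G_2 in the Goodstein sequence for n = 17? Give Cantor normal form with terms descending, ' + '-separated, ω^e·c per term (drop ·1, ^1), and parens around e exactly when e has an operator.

i=0: 17 = 4^2 + 1 (b=4); 4→5: 5^2 + 1 = 26; 26−1 = 25
i=1: 25 = 5^2 (b=5); 5→6: 6^2 = 36; 36−1 = 35
i=2: 35 = 5·6 + 5 (b=6); 6→7: 5·7 + 5 = 40; 40−1 = 39

ω·5 + 5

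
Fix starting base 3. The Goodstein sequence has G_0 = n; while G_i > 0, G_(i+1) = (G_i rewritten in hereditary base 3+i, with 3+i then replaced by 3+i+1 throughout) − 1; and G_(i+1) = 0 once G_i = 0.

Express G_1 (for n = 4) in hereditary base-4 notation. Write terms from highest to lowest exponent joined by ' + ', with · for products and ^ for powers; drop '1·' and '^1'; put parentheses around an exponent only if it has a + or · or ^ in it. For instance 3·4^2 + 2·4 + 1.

4

4 —HB3→ 3 + 1 —bump→ 4 + 1 = 5 —(−1)→ 4
4 —HB4→ 4 —bump→ 5 = 5 —(−1)→ 4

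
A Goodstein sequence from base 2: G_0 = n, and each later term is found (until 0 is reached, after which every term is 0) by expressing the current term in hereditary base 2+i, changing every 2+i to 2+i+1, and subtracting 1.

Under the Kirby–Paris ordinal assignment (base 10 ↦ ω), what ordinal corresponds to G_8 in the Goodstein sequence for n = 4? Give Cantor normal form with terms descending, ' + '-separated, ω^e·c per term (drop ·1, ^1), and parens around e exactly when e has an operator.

ω^2·2 + ω + 1

i=0: 4 = 2^2 (b=2); 2→3: 3^3 = 27; 27−1 = 26
i=1: 26 = 2·3^2 + 2·3 + 2 (b=3); 3→4: 2·4^2 + 2·4 + 2 = 42; 42−1 = 41
i=2: 41 = 2·4^2 + 2·4 + 1 (b=4); 4→5: 2·5^2 + 2·5 + 1 = 61; 61−1 = 60
i=3: 60 = 2·5^2 + 2·5 (b=5); 5→6: 2·6^2 + 2·6 = 84; 84−1 = 83
i=4: 83 = 2·6^2 + 6 + 5 (b=6); 6→7: 2·7^2 + 7 + 5 = 110; 110−1 = 109
i=5: 109 = 2·7^2 + 7 + 4 (b=7); 7→8: 2·8^2 + 8 + 4 = 140; 140−1 = 139
i=6: 139 = 2·8^2 + 8 + 3 (b=8); 8→9: 2·9^2 + 9 + 3 = 174; 174−1 = 173
i=7: 173 = 2·9^2 + 9 + 2 (b=9); 9→10: 2·10^2 + 10 + 2 = 212; 212−1 = 211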